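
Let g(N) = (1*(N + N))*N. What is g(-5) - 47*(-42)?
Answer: 2024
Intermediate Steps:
g(N) = 2*N² (g(N) = (1*(2*N))*N = (2*N)*N = 2*N²)
g(-5) - 47*(-42) = 2*(-5)² - 47*(-42) = 2*25 + 1974 = 50 + 1974 = 2024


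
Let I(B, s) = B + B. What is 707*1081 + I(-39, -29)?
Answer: 764189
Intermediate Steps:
I(B, s) = 2*B
707*1081 + I(-39, -29) = 707*1081 + 2*(-39) = 764267 - 78 = 764189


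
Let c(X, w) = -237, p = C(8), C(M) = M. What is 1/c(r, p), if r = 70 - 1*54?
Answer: -1/237 ≈ -0.0042194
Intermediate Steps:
r = 16 (r = 70 - 54 = 16)
p = 8
1/c(r, p) = 1/(-237) = -1/237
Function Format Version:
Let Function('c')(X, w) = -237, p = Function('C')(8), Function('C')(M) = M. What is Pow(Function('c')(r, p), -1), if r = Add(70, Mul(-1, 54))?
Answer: Rational(-1, 237) ≈ -0.0042194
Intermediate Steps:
r = 16 (r = Add(70, -54) = 16)
p = 8
Pow(Function('c')(r, p), -1) = Pow(-237, -1) = Rational(-1, 237)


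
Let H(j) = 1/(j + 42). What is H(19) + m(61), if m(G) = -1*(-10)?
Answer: 611/61 ≈ 10.016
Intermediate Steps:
m(G) = 10
H(j) = 1/(42 + j)
H(19) + m(61) = 1/(42 + 19) + 10 = 1/61 + 10 = 611/61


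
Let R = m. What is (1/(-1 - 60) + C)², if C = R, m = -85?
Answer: 26894596/3721 ≈ 7227.8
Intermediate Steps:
R = -85
C = -85
(1/(-1 - 60) + C)² = (1/(-1 - 60) - 85)² = (1/(-61) - 85)² = (-1/61 - 85)² = (-5186/61)² = 26894596/3721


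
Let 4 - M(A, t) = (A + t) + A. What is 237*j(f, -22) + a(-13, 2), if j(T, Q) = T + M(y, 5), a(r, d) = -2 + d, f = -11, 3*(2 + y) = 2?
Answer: -2212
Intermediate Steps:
y = -4/3 (y = -2 + (⅓)*2 = -2 + ⅔ = -4/3 ≈ -1.3333)
M(A, t) = 4 - t - 2*A (M(A, t) = 4 - ((A + t) + A) = 4 - (t + 2*A) = 4 + (-t - 2*A) = 4 - t - 2*A)
j(T, Q) = 5/3 + T (j(T, Q) = T + (4 - 1*5 - 2*(-4/3)) = T + (4 - 5 + 8/3) = T + 5/3 = 5/3 + T)
237*j(f, -22) + a(-13, 2) = 237*(5/3 - 11) + (-2 + 2) = 237*(-28/3) + 0 = -2212 + 0 = -2212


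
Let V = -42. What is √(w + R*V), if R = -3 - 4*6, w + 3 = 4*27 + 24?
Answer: √1263 ≈ 35.539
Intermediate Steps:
w = 129 (w = -3 + (4*27 + 24) = -3 + (108 + 24) = -3 + 132 = 129)
R = -27 (R = -3 - 24 = -27)
√(w + R*V) = √(129 - 27*(-42)) = √(129 + 1134) = √1263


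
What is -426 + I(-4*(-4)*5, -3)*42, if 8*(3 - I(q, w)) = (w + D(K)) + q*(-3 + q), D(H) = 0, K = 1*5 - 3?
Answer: -130497/4 ≈ -32624.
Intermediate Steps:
K = 2 (K = 5 - 3 = 2)
I(q, w) = 3 - w/8 - q*(-3 + q)/8 (I(q, w) = 3 - ((w + 0) + q*(-3 + q))/8 = 3 - (w + q*(-3 + q))/8 = 3 + (-w/8 - q*(-3 + q)/8) = 3 - w/8 - q*(-3 + q)/8)
-426 + I(-4*(-4)*5, -3)*42 = -426 + (3 - ⅛*(-3) - (-4*(-4)*5)²/8 + 3*(-4*(-4)*5)/8)*42 = -426 + (3 + 3/8 - (16*5)²/8 + 3*(16*5)/8)*42 = -426 + (3 + 3/8 - ⅛*80² + (3/8)*80)*42 = -426 + (3 + 3/8 - ⅛*6400 + 30)*42 = -426 + (3 + 3/8 - 800 + 30)*42 = -426 - 6133/8*42 = -426 - 128793/4 = -130497/4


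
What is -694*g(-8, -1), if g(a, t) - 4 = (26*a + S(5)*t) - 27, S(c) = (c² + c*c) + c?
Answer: 198484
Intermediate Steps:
S(c) = c + 2*c² (S(c) = (c² + c²) + c = 2*c² + c = c + 2*c²)
g(a, t) = -23 + 26*a + 55*t (g(a, t) = 4 + ((26*a + (5*(1 + 2*5))*t) - 27) = 4 + ((26*a + (5*(1 + 10))*t) - 27) = 4 + ((26*a + (5*11)*t) - 27) = 4 + ((26*a + 55*t) - 27) = 4 + (-27 + 26*a + 55*t) = -23 + 26*a + 55*t)
-694*g(-8, -1) = -694*(-23 + 26*(-8) + 55*(-1)) = -694*(-23 - 208 - 55) = -694*(-286) = 198484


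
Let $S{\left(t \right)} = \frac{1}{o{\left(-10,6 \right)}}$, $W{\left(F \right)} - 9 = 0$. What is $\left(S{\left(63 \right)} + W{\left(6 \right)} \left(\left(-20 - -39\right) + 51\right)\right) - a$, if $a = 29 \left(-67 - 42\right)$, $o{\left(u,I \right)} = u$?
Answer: $\frac{37909}{10} \approx 3790.9$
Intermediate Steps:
$W{\left(F \right)} = 9$ ($W{\left(F \right)} = 9 + 0 = 9$)
$S{\left(t \right)} = - \frac{1}{10}$ ($S{\left(t \right)} = \frac{1}{-10} = - \frac{1}{10}$)
$a = -3161$ ($a = 29 \left(-109\right) = -3161$)
$\left(S{\left(63 \right)} + W{\left(6 \right)} \left(\left(-20 - -39\right) + 51\right)\right) - a = \left(- \frac{1}{10} + 9 \left(\left(-20 - -39\right) + 51\right)\right) - -3161 = \left(- \frac{1}{10} + 9 \left(\left(-20 + 39\right) + 51\right)\right) + 3161 = \left(- \frac{1}{10} + 9 \left(19 + 51\right)\right) + 3161 = \left(- \frac{1}{10} + 9 \cdot 70\right) + 3161 = \left(- \frac{1}{10} + 630\right) + 3161 = \frac{6299}{10} + 3161 = \frac{37909}{10}$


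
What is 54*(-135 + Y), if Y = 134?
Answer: -54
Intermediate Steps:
54*(-135 + Y) = 54*(-135 + 134) = 54*(-1) = -54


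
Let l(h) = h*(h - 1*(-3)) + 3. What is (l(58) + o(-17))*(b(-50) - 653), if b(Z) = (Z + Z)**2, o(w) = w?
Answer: 32938828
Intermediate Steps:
l(h) = 3 + h*(3 + h) (l(h) = h*(h + 3) + 3 = h*(3 + h) + 3 = 3 + h*(3 + h))
b(Z) = 4*Z**2 (b(Z) = (2*Z)**2 = 4*Z**2)
(l(58) + o(-17))*(b(-50) - 653) = ((3 + 58**2 + 3*58) - 17)*(4*(-50)**2 - 653) = ((3 + 3364 + 174) - 17)*(4*2500 - 653) = (3541 - 17)*(10000 - 653) = 3524*9347 = 32938828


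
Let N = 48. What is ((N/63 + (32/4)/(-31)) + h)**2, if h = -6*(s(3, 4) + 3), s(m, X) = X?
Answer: 729756196/423801 ≈ 1721.9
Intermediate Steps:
h = -42 (h = -6*(4 + 3) = -6*7 = -42)
((N/63 + (32/4)/(-31)) + h)**2 = ((48/63 + (32/4)/(-31)) - 42)**2 = ((48*(1/63) + (32*(1/4))*(-1/31)) - 42)**2 = ((16/21 + 8*(-1/31)) - 42)**2 = ((16/21 - 8/31) - 42)**2 = (328/651 - 42)**2 = (-27014/651)**2 = 729756196/423801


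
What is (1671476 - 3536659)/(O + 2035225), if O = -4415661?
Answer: 1865183/2380436 ≈ 0.78355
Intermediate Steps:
(1671476 - 3536659)/(O + 2035225) = (1671476 - 3536659)/(-4415661 + 2035225) = -1865183/(-2380436) = -1865183*(-1/2380436) = 1865183/2380436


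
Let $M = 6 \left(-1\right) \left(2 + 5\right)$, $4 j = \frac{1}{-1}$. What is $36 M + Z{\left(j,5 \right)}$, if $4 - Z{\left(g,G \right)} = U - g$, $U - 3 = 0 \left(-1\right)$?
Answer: $- \frac{6045}{4} \approx -1511.3$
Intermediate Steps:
$j = - \frac{1}{4}$ ($j = \frac{1}{4 \left(-1\right)} = \frac{1}{4} \left(-1\right) = - \frac{1}{4} \approx -0.25$)
$U = 3$ ($U = 3 + 0 \left(-1\right) = 3 + 0 = 3$)
$Z{\left(g,G \right)} = 1 + g$ ($Z{\left(g,G \right)} = 4 - \left(3 - g\right) = 4 + \left(-3 + g\right) = 1 + g$)
$M = -42$ ($M = \left(-6\right) 7 = -42$)
$36 M + Z{\left(j,5 \right)} = 36 \left(-42\right) + \left(1 - \frac{1}{4}\right) = -1512 + \frac{3}{4} = - \frac{6045}{4}$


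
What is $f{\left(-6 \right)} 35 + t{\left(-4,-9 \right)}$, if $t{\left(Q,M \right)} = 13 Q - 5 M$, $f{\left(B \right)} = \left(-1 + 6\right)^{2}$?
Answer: $868$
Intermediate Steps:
$f{\left(B \right)} = 25$ ($f{\left(B \right)} = 5^{2} = 25$)
$t{\left(Q,M \right)} = - 5 M + 13 Q$
$f{\left(-6 \right)} 35 + t{\left(-4,-9 \right)} = 25 \cdot 35 + \left(\left(-5\right) \left(-9\right) + 13 \left(-4\right)\right) = 875 + \left(45 - 52\right) = 875 - 7 = 868$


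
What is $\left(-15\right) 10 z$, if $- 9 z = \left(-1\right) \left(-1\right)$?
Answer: $\frac{50}{3} \approx 16.667$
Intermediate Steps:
$z = - \frac{1}{9}$ ($z = - \frac{\left(-1\right) \left(-1\right)}{9} = \left(- \frac{1}{9}\right) 1 = - \frac{1}{9} \approx -0.11111$)
$\left(-15\right) 10 z = \left(-15\right) 10 \left(- \frac{1}{9}\right) = \left(-150\right) \left(- \frac{1}{9}\right) = \frac{50}{3}$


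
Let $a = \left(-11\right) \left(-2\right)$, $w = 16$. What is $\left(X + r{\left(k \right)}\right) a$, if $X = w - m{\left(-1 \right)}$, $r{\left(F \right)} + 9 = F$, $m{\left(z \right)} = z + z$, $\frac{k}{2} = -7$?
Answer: $-110$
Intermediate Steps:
$k = -14$ ($k = 2 \left(-7\right) = -14$)
$m{\left(z \right)} = 2 z$
$r{\left(F \right)} = -9 + F$
$a = 22$
$X = 18$ ($X = 16 - 2 \left(-1\right) = 16 - -2 = 16 + 2 = 18$)
$\left(X + r{\left(k \right)}\right) a = \left(18 - 23\right) 22 = \left(-5\right) 22 = -110$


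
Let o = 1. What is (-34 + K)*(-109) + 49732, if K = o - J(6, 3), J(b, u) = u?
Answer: 53656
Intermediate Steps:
K = -2 (K = 1 - 1*3 = 1 - 3 = -2)
(-34 + K)*(-109) + 49732 = (-34 - 2)*(-109) + 49732 = -36*(-109) + 49732 = 3924 + 49732 = 53656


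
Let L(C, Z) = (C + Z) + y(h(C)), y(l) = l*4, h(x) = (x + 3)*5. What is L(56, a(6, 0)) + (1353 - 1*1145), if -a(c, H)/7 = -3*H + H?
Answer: 1444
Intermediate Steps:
a(c, H) = 14*H (a(c, H) = -7*(-3*H + H) = -(-14)*H = 14*H)
h(x) = 15 + 5*x (h(x) = (3 + x)*5 = 15 + 5*x)
y(l) = 4*l
L(C, Z) = 60 + Z + 21*C (L(C, Z) = (C + Z) + 4*(15 + 5*C) = (C + Z) + (60 + 20*C) = 60 + Z + 21*C)
L(56, a(6, 0)) + (1353 - 1*1145) = (60 + 14*0 + 21*56) + (1353 - 1*1145) = (60 + 0 + 1176) + (1353 - 1145) = 1236 + 208 = 1444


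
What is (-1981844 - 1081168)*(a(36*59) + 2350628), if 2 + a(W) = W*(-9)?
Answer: -7141443108120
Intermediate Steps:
a(W) = -2 - 9*W (a(W) = -2 + W*(-9) = -2 - 9*W)
(-1981844 - 1081168)*(a(36*59) + 2350628) = (-1981844 - 1081168)*((-2 - 324*59) + 2350628) = -3063012*((-2 - 9*2124) + 2350628) = -3063012*((-2 - 19116) + 2350628) = -3063012*(-19118 + 2350628) = -3063012*2331510 = -7141443108120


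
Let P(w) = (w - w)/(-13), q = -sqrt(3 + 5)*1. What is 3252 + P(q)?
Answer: 3252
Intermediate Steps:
q = -2*sqrt(2) (q = -sqrt(8)*1 = -2*sqrt(2)*1 = -2*sqrt(2) ≈ -2.8284)
P(w) = 0 (P(w) = 0*(-1/13) = 0)
3252 + P(q) = 3252 + 0 = 3252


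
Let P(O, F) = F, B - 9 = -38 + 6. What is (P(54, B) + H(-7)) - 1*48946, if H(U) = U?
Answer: -48976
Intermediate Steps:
B = -23 (B = 9 + (-38 + 6) = 9 - 32 = -23)
(P(54, B) + H(-7)) - 1*48946 = (-23 - 7) - 1*48946 = -30 - 48946 = -48976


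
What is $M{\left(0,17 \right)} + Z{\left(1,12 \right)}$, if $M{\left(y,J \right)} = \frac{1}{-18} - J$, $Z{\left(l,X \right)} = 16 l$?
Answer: $- \frac{19}{18} \approx -1.0556$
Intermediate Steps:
$M{\left(y,J \right)} = - \frac{1}{18} - J$
$M{\left(0,17 \right)} + Z{\left(1,12 \right)} = \left(- \frac{1}{18} - 17\right) + 16 \cdot 1 = \left(- \frac{1}{18} - 17\right) + 16 = - \frac{307}{18} + 16 = - \frac{19}{18}$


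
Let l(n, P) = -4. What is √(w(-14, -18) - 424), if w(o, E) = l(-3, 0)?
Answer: 2*I*√107 ≈ 20.688*I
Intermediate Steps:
w(o, E) = -4
√(w(-14, -18) - 424) = √(-4 - 424) = √(-428) = 2*I*√107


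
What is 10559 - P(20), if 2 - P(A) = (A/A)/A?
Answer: 211141/20 ≈ 10557.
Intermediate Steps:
P(A) = 2 - 1/A (P(A) = 2 - A/A/A = 2 - 1/A)
10559 - P(20) = 10559 - (2 - 1/20) = 10559 - 1*39/20 = 10559 - 39/20 = 211141/20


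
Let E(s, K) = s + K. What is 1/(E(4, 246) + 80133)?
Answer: 1/80383 ≈ 1.2440e-5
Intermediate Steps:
E(s, K) = K + s
1/(E(4, 246) + 80133) = 1/((246 + 4) + 80133) = 1/(250 + 80133) = 1/80383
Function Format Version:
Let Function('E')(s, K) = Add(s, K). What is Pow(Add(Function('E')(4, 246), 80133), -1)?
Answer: Rational(1, 80383) ≈ 1.2440e-5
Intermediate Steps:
Function('E')(s, K) = Add(K, s)
Pow(Add(Function('E')(4, 246), 80133), -1) = Pow(Add(Add(246, 4), 80133), -1) = Pow(Add(250, 80133), -1) = Pow(80383, -1) = Rational(1, 80383)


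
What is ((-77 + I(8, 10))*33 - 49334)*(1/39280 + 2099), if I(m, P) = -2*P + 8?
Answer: -4309677095391/39280 ≈ -1.0972e+8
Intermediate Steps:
I(m, P) = 8 - 2*P
((-77 + I(8, 10))*33 - 49334)*(1/39280 + 2099) = ((-77 + (8 - 2*10))*33 - 49334)*(1/39280 + 2099) = ((-77 + (8 - 20))*33 - 49334)*(1/39280 + 2099) = ((-77 - 12)*33 - 49334)*(82448721/39280) = (-89*33 - 49334)*(82448721/39280) = (-2937 - 49334)*(82448721/39280) = -52271*82448721/39280 = -4309677095391/39280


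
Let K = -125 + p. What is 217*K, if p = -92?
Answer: -47089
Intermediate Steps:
K = -217 (K = -125 - 92 = -217)
217*K = 217*(-217) = -47089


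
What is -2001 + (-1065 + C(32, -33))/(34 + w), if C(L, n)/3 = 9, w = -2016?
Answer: -1982472/991 ≈ -2000.5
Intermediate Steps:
C(L, n) = 27 (C(L, n) = 3*9 = 27)
-2001 + (-1065 + C(32, -33))/(34 + w) = -2001 + (-1065 + 27)/(34 - 2016) = -2001 - 1038/(-1982) = -2001 - 1038*(-1/1982) = -2001 + 519/991 = -1982472/991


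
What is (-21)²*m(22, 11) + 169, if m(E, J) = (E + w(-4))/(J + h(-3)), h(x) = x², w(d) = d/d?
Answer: 13523/20 ≈ 676.15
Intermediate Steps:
w(d) = 1
m(E, J) = (1 + E)/(9 + J) (m(E, J) = (E + 1)/(J + (-3)²) = (1 + E)/(J + 9) = (1 + E)/(9 + J))
(-21)²*m(22, 11) + 169 = (-21)²*((1 + 22)/(9 + 11)) + 169 = 441*(23/20) + 169 = 10143/20 + 169 = 13523/20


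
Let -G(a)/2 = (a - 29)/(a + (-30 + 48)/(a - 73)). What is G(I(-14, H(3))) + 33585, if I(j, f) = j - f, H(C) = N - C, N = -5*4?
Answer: 9371495/279 ≈ 33590.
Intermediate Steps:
N = -20
H(C) = -20 - C
G(a) = -2*(-29 + a)/(a + 18/(-73 + a)) (G(a) = -2*(a - 29)/(a + (-30 + 48)/(a - 73)) = -2*(-29 + a)/(a + 18/(-73 + a)))
G(I(-14, H(3))) + 33585 = 2*(-2117 - (-14 - (-20 - 1*3))² + 102*(-14 - (-20 - 1*3)))/(18 + (-14 - (-20 - 1*3))² - 73*(-14 - (-20 - 1*3))) + 33585 = 2*(-2117 - (-14 - (-20 - 3))² + 102*(-14 - (-20 - 3)))/(18 + (-14 - (-20 - 3))² - 73*(-14 - (-20 - 3))) + 33585 = 2*(-2117 - (-14 - 1*(-23))² + 102*(-14 - 1*(-23)))/(18 + (-14 - 1*(-23))² - 73*(-14 - 1*(-23))) + 33585 = 2*(-2117 - (-14 + 23)² + 102*(-14 + 23))/(18 + (-14 + 23)² - 73*(-14 + 23)) + 33585 = 2*(-2117 - 1*9² + 102*9)/(18 + 9² - 73*9) + 33585 = 2*(-2117 - 1*81 + 918)/(18 + 81 - 657) + 33585 = 2*(-2117 - 81 + 918)/(-558) + 33585 = 2*(-1/558)*(-1280) + 33585 = 1280/279 + 33585 = 9371495/279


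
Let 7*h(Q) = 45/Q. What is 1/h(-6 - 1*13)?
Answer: -133/45 ≈ -2.9556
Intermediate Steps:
h(Q) = 45/(7*Q) (h(Q) = (45/Q)/7 = 45/(7*Q))
1/h(-6 - 1*13) = 1/(45/(7*(-6 - 1*13))) = 1/(45/(7*(-6 - 13))) = 1/((45/7)/(-19)) = 1/((45/7)*(-1/19)) = 1/(-45/133) = -133/45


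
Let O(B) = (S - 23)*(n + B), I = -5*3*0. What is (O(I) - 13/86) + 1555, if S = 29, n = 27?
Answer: 147649/86 ≈ 1716.8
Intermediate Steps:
I = 0 (I = -15*0 = 0)
O(B) = 162 + 6*B (O(B) = (29 - 23)*(27 + B) = 6*(27 + B) = 162 + 6*B)
(O(I) - 13/86) + 1555 = ((162 + 6*0) - 13/86) + 1555 = ((162 + 0) - 13*1/86) + 1555 = (162 - 13/86) + 1555 = 13919/86 + 1555 = 147649/86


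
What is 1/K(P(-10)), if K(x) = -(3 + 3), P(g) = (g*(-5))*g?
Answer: -⅙ ≈ -0.16667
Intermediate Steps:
P(g) = -5*g² (P(g) = (-5*g)*g = -5*g²)
K(x) = -6 (K(x) = -1*6 = -6)
1/K(P(-10)) = 1/(-6) = -⅙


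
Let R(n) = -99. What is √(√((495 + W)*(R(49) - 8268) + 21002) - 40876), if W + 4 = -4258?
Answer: √(-40876 + √31539491) ≈ 187.78*I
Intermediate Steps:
W = -4262 (W = -4 - 4258 = -4262)
√(√((495 + W)*(R(49) - 8268) + 21002) - 40876) = √(√((495 - 4262)*(-99 - 8268) + 21002) - 40876) = √(√(-3767*(-8367) + 21002) - 40876) = √(√(31518489 + 21002) - 40876) = √(√31539491 - 40876) = √(-40876 + √31539491)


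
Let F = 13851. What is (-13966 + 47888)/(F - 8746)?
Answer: 33922/5105 ≈ 6.6449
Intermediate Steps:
(-13966 + 47888)/(F - 8746) = (-13966 + 47888)/(13851 - 8746) = 33922/5105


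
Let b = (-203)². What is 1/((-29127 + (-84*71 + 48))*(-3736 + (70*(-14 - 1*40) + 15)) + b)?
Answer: 1/262898752 ≈ 3.8037e-9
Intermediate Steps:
b = 41209
1/((-29127 + (-84*71 + 48))*(-3736 + (70*(-14 - 1*40) + 15)) + b) = 1/((-29127 + (-84*71 + 48))*(-3736 + (70*(-14 - 1*40) + 15)) + 41209) = 1/((-29127 + (-5964 + 48))*(-3736 + (70*(-14 - 40) + 15)) + 41209) = 1/((-29127 - 5916)*(-3736 + (70*(-54) + 15)) + 41209) = 1/(-35043*(-3736 + (-3780 + 15)) + 41209) = 1/(-35043*(-3736 - 3765) + 41209) = 1/(-35043*(-7501) + 41209) = 1/(262857543 + 41209) = 1/262898752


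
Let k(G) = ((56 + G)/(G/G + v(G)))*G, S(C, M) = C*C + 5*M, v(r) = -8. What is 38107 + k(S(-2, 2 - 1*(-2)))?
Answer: 264829/7 ≈ 37833.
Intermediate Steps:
S(C, M) = C**2 + 5*M
k(G) = G*(-8 - G/7) (k(G) = ((56 + G)/(G/G - 8))*G = ((56 + G)/(1 - 8))*G = ((56 + G)/(-7))*G = ((56 + G)*(-1/7))*G = (-8 - G/7)*G = G*(-8 - G/7))
38107 + k(S(-2, 2 - 1*(-2))) = 38107 - ((-2)**2 + 5*(2 - 1*(-2)))*(56 + ((-2)**2 + 5*(2 - 1*(-2))))/7 = 38107 - (4 + 5*(2 + 2))*(56 + (4 + 5*(2 + 2)))/7 = 38107 - (4 + 5*4)*(56 + (4 + 5*4))/7 = 38107 - (4 + 20)*(56 + (4 + 20))/7 = 38107 - 1/7*24*(56 + 24) = 38107 - 1/7*24*80 = 38107 - 1920/7 = 264829/7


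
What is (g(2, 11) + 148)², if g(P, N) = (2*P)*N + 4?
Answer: 38416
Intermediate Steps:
g(P, N) = 4 + 2*N*P (g(P, N) = 2*N*P + 4 = 4 + 2*N*P)
(g(2, 11) + 148)² = ((4 + 2*11*2) + 148)² = ((4 + 44) + 148)² = (48 + 148)² = 196² = 38416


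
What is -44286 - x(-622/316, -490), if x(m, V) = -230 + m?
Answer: -6960537/158 ≈ -44054.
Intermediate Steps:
-44286 - x(-622/316, -490) = -44286 - (-230 - 622/316) = -44286 - (-230 - 622*1/316) = -44286 - (-230 - 311/158) = -44286 - 1*(-36651/158) = -44286 + 36651/158 = -6960537/158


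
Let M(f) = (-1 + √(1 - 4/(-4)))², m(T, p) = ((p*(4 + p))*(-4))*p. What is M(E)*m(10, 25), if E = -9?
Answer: -217500 + 145000*√2 ≈ -12439.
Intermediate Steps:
m(T, p) = -4*p²*(4 + p) (m(T, p) = (-4*p*(4 + p))*p = -4*p²*(4 + p))
M(f) = (-1 + √2)² (M(f) = (-1 + √(1 - 4*(-¼)))² = (-1 + √(1 + 1))² = (-1 + √2)²)
M(E)*m(10, 25) = (1 - √2)²*(4*25²*(-4 - 1*25)) = (1 - √2)²*(4*625*(-4 - 25)) = (1 - √2)²*(4*625*(-29)) = (1 - √2)²*(-72500) = -72500*(1 - √2)²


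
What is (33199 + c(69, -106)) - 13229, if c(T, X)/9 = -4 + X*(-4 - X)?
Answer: -77374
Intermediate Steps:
c(T, X) = -36 + 9*X*(-4 - X) (c(T, X) = 9*(-4 + X*(-4 - X)) = -36 + 9*X*(-4 - X))
(33199 + c(69, -106)) - 13229 = (33199 + (-36 - 36*(-106) - 9*(-106)²)) - 13229 = (33199 + (-36 + 3816 - 9*11236)) - 13229 = (33199 + (-36 + 3816 - 101124)) - 13229 = (33199 - 97344) - 13229 = -64145 - 13229 = -77374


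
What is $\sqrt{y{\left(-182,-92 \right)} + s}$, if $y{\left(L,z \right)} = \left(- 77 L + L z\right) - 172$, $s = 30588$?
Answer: $\sqrt{61174} \approx 247.33$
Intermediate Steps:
$y{\left(L,z \right)} = -172 - 77 L + L z$
$\sqrt{y{\left(-182,-92 \right)} + s} = \sqrt{\left(-172 - -14014 - -16744\right) + 30588} = \sqrt{\left(-172 + 14014 + 16744\right) + 30588} = \sqrt{30586 + 30588} = \sqrt{61174}$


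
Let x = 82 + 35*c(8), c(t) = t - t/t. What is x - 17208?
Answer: -16881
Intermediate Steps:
c(t) = -1 + t (c(t) = t - 1*1 = t - 1 = -1 + t)
x = 327 (x = 82 + 35*(-1 + 8) = 82 + 35*7 = 82 + 245 = 327)
x - 17208 = 327 - 17208 = -16881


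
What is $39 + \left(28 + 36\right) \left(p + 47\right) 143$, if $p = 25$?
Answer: $658983$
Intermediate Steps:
$39 + \left(28 + 36\right) \left(p + 47\right) 143 = 39 + \left(28 + 36\right) \left(25 + 47\right) 143 = 39 + 64 \cdot 72 \cdot 143 = 39 + 4608 \cdot 143 = 39 + 658944 = 658983$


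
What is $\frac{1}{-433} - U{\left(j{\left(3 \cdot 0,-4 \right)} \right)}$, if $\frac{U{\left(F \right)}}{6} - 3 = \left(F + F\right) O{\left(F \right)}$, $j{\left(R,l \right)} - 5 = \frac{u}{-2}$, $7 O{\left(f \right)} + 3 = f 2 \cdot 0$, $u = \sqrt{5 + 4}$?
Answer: $- \frac{1}{433} \approx -0.0023095$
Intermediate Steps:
$u = 3$ ($u = \sqrt{9} = 3$)
$O{\left(f \right)} = - \frac{3}{7}$ ($O{\left(f \right)} = - \frac{3}{7} + \frac{f 2 \cdot 0}{7} = - \frac{3}{7} + \frac{2 f 0}{7} = - \frac{3}{7} + \frac{1}{7} \cdot 0 = - \frac{3}{7} + 0 = - \frac{3}{7}$)
$j{\left(R,l \right)} = \frac{7}{2}$ ($j{\left(R,l \right)} = 5 + \frac{3}{-2} = 5 + 3 \left(- \frac{1}{2}\right) = 5 - \frac{3}{2} = \frac{7}{2}$)
$U{\left(F \right)} = 18 - \frac{36 F}{7}$ ($U{\left(F \right)} = 18 + 6 \left(F + F\right) \left(- \frac{3}{7}\right) = 18 + 6 \cdot 2 F \left(- \frac{3}{7}\right) = 18 + 6 \left(- \frac{6 F}{7}\right) = 18 - \frac{36 F}{7}$)
$\frac{1}{-433} - U{\left(j{\left(3 \cdot 0,-4 \right)} \right)} = \frac{1}{-433} - \left(18 - 18\right) = - \frac{1}{433} - \left(18 - 18\right) = - \frac{1}{433} - 0 = - \frac{1}{433} + 0 = - \frac{1}{433}$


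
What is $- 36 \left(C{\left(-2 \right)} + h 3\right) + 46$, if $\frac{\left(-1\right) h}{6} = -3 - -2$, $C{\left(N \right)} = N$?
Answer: $-530$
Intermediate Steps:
$h = 6$ ($h = - 6 \left(-3 - -2\right) = - 6 \left(-3 + 2\right) = \left(-6\right) \left(-1\right) = 6$)
$- 36 \left(C{\left(-2 \right)} + h 3\right) + 46 = - 36 \left(-2 + 6 \cdot 3\right) + 46 = - 36 \left(-2 + 18\right) + 46 = \left(-36\right) 16 + 46 = -576 + 46 = -530$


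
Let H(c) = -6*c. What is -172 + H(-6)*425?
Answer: 15128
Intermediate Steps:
-172 + H(-6)*425 = -172 - 6*(-6)*425 = -172 + 36*425 = -172 + 15300 = 15128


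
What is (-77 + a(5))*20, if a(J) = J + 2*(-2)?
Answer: -1520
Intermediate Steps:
a(J) = -4 + J (a(J) = J - 4 = -4 + J)
(-77 + a(5))*20 = (-77 + (-4 + 5))*20 = (-77 + 1)*20 = -76*20 = -1520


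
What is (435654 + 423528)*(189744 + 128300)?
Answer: 273257680008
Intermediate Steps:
(435654 + 423528)*(189744 + 128300) = 859182*318044 = 273257680008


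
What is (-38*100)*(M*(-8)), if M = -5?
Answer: -152000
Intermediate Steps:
(-38*100)*(M*(-8)) = (-38*100)*(-5*(-8)) = -3800*40 = -152000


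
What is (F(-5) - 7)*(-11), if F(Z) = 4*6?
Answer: -187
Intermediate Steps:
F(Z) = 24
(F(-5) - 7)*(-11) = (24 - 7)*(-11) = 17*(-11) = -187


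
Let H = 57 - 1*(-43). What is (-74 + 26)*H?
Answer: -4800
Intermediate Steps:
H = 100 (H = 57 + 43 = 100)
(-74 + 26)*H = (-74 + 26)*100 = -48*100 = -4800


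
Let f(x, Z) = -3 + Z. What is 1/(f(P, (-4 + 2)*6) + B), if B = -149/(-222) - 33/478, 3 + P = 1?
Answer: -26529/381961 ≈ -0.069455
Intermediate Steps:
P = -2 (P = -3 + 1 = -2)
B = 15974/26529 (B = -149*(-1/222) - 33*1/478 = 149/222 - 33/478 = 15974/26529 ≈ 0.60213)
1/(f(P, (-4 + 2)*6) + B) = 1/((-3 + (-4 + 2)*6) + 15974/26529) = 1/((-3 - 2*6) + 15974/26529) = 1/((-3 - 12) + 15974/26529) = 1/(-15 + 15974/26529) = 1/(-381961/26529) = -26529/381961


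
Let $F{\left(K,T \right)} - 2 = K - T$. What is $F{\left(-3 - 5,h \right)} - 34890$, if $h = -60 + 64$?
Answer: $-34900$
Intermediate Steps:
$h = 4$
$F{\left(K,T \right)} = 2 + K - T$ ($F{\left(K,T \right)} = 2 + \left(K - T\right) = 2 + K - T$)
$F{\left(-3 - 5,h \right)} - 34890 = \left(2 - 8 - 4\right) - 34890 = -10 - 34890 = -34900$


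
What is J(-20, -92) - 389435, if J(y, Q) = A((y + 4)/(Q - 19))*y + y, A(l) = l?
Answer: -43229825/111 ≈ -3.8946e+5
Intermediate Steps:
J(y, Q) = y + y*(4 + y)/(-19 + Q) (J(y, Q) = ((y + 4)/(Q - 19))*y + y = ((4 + y)/(-19 + Q))*y + y = y*(4 + y)/(-19 + Q) + y = y + y*(4 + y)/(-19 + Q))
J(-20, -92) - 389435 = -20*(-15 - 92 - 20)/(-19 - 92) - 389435 = -20*(-127)/(-111) - 389435 = -20*(-1/111)*(-127) - 389435 = -2540/111 - 389435 = -43229825/111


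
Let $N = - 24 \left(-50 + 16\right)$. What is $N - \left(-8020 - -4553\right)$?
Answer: $4283$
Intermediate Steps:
$N = 816$ ($N = \left(-24\right) \left(-34\right) = 816$)
$N - \left(-8020 - -4553\right) = 816 - \left(-8020 - -4553\right) = 816 - \left(-8020 + 4553\right) = 816 - -3467 = 816 + 3467 = 4283$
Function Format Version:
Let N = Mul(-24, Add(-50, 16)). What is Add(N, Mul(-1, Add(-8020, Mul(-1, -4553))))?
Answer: 4283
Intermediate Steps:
N = 816 (N = Mul(-24, -34) = 816)
Add(N, Mul(-1, Add(-8020, Mul(-1, -4553)))) = Add(816, Mul(-1, Add(-8020, Mul(-1, -4553)))) = Add(816, Mul(-1, Add(-8020, 4553))) = Add(816, Mul(-1, -3467)) = Add(816, 3467) = 4283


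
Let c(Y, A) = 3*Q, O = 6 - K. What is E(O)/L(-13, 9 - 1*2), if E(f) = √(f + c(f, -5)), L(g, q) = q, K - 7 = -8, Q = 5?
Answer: √22/7 ≈ 0.67006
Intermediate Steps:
K = -1 (K = 7 - 8 = -1)
O = 7 (O = 6 - 1*(-1) = 6 + 1 = 7)
c(Y, A) = 15 (c(Y, A) = 3*5 = 15)
E(f) = √(15 + f) (E(f) = √(f + 15) = √(15 + f))
E(O)/L(-13, 9 - 1*2) = √(15 + 7)/(9 - 1*2) = √22/(9 - 2) = √22/7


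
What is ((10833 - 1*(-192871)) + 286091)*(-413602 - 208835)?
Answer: -304866530415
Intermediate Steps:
((10833 - 1*(-192871)) + 286091)*(-413602 - 208835) = ((10833 + 192871) + 286091)*(-622437) = (203704 + 286091)*(-622437) = 489795*(-622437) = -304866530415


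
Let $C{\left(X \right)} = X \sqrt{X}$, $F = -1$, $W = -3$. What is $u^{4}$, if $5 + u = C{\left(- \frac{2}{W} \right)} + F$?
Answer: $\frac{991504}{729} - \frac{15680 \sqrt{6}}{81} \approx 885.92$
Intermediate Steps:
$C{\left(X \right)} = X^{\frac{3}{2}}$
$u = -6 + \frac{2 \sqrt{6}}{9}$ ($u = -5 - \left(1 - \left(- \frac{2}{-3}\right)^{\frac{3}{2}}\right) = -5 - \left(1 - \left(\left(-2\right) \left(- \frac{1}{3}\right)\right)^{\frac{3}{2}}\right) = -5 - \left(1 - \left(\frac{2}{3}\right)^{\frac{3}{2}}\right) = -5 - \left(1 - \frac{2 \sqrt{6}}{9}\right) = -6 + \frac{2 \sqrt{6}}{9} \approx -5.4557$)
$u^{4} = \left(-6 + \frac{2 \sqrt{6}}{9}\right)^{4}$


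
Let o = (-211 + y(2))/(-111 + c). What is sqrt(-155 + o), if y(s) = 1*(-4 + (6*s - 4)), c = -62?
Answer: 4*I*sqrt(287699)/173 ≈ 12.402*I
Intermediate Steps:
y(s) = -8 + 6*s (y(s) = 1*(-4 + (-4 + 6*s)) = 1*(-8 + 6*s) = -8 + 6*s)
o = 207/173 (o = (-211 + (-8 + 6*2))/(-111 - 62) = (-211 + (-8 + 12))/(-173) = (-211 + 4)*(-1/173) = -207*(-1/173) = 207/173 ≈ 1.1965)
sqrt(-155 + o) = sqrt(-155 + 207/173) = sqrt(-26608/173) = 4*I*sqrt(287699)/173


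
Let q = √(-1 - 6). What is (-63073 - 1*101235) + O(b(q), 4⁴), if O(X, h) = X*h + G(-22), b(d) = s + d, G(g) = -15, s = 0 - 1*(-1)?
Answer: -164067 + 256*I*√7 ≈ -1.6407e+5 + 677.31*I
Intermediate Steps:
s = 1 (s = 0 + 1 = 1)
q = I*√7 (q = √(-7) = I*√7 ≈ 2.6458*I)
b(d) = 1 + d
O(X, h) = -15 + X*h (O(X, h) = X*h - 15 = -15 + X*h)
(-63073 - 1*101235) + O(b(q), 4⁴) = (-63073 - 1*101235) + (-15 + (1 + I*√7)*4⁴) = (-63073 - 101235) + (-15 + (1 + I*√7)*256) = -164308 + (-15 + (256 + 256*I*√7)) = -164308 + (241 + 256*I*√7) = -164067 + 256*I*√7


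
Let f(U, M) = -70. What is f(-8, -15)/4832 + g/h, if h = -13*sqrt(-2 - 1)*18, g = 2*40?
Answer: -35/2416 + 40*I*sqrt(3)/351 ≈ -0.014487 + 0.19738*I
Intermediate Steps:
g = 80
h = -234*I*sqrt(3) (h = -13*I*sqrt(3)*18 = -234*I*sqrt(3) ≈ -405.3*I)
f(-8, -15)/4832 + g/h = -70/4832 + 80/((-234*I*sqrt(3))) = -70*1/4832 + 80*(I*sqrt(3)/702) = -35/2416 + 40*I*sqrt(3)/351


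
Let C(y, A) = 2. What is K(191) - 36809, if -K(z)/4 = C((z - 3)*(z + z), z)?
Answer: -36817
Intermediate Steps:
K(z) = -8 (K(z) = -4*2 = -8)
K(191) - 36809 = -8 - 36809 = -36817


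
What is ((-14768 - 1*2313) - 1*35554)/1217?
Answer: -52635/1217 ≈ -43.250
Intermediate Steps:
((-14768 - 1*2313) - 1*35554)/1217 = ((-14768 - 2313) - 35554)*(1/1217) = (-17081 - 35554)*(1/1217) = -52635*1/1217 = -52635/1217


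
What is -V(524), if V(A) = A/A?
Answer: -1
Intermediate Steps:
V(A) = 1
-V(524) = -1*1 = -1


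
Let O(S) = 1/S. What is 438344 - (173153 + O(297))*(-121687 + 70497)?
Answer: 2632649754148/297 ≈ 8.8641e+9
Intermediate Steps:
438344 - (173153 + O(297))*(-121687 + 70497) = 438344 - (173153 + 1/297)*(-121687 + 70497) = 438344 - (173153 + 1/297)*(-51190) = 438344 - 51426442*(-51190)/297 = 438344 - 1*(-2632519565980/297) = 438344 + 2632519565980/297 = 2632649754148/297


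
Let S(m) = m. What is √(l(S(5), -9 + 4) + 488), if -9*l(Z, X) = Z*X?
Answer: √4417/3 ≈ 22.154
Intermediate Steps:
l(Z, X) = -X*Z/9 (l(Z, X) = -Z*X/9 = -X*Z/9)
√(l(S(5), -9 + 4) + 488) = √(-⅑*(-9 + 4)*5 + 488) = √(-⅑*(-5)*5 + 488) = √(25/9 + 488) = √(4417/9) = √4417/3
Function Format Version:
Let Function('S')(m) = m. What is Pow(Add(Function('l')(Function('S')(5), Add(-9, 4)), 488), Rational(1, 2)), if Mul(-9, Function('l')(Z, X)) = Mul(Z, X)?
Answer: Mul(Rational(1, 3), Pow(4417, Rational(1, 2))) ≈ 22.154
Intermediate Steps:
Function('l')(Z, X) = Mul(Rational(-1, 9), X, Z) (Function('l')(Z, X) = Mul(Rational(-1, 9), Mul(Z, X)) = Mul(Rational(-1, 9), Mul(X, Z)) = Mul(Rational(-1, 9), X, Z))
Pow(Add(Function('l')(Function('S')(5), Add(-9, 4)), 488), Rational(1, 2)) = Pow(Add(Mul(Rational(-1, 9), Add(-9, 4), 5), 488), Rational(1, 2)) = Pow(Add(Mul(Rational(-1, 9), -5, 5), 488), Rational(1, 2)) = Pow(Add(Rational(25, 9), 488), Rational(1, 2)) = Pow(Rational(4417, 9), Rational(1, 2)) = Mul(Rational(1, 3), Pow(4417, Rational(1, 2)))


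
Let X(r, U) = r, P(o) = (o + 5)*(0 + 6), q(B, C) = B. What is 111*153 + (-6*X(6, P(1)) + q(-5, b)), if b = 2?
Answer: 16942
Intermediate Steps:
P(o) = 30 + 6*o (P(o) = (5 + o)*6 = 30 + 6*o)
111*153 + (-6*X(6, P(1)) + q(-5, b)) = 111*153 + (-6*6 - 5) = 16983 + (-36 - 5) = 16983 - 41 = 16942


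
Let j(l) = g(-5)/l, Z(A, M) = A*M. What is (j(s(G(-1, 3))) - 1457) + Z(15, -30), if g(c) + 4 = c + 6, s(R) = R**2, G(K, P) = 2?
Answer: -7631/4 ≈ -1907.8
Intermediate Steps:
g(c) = 2 + c (g(c) = -4 + (c + 6) = -4 + (6 + c) = 2 + c)
j(l) = -3/l (j(l) = (2 - 5)/l = -3/l)
(j(s(G(-1, 3))) - 1457) + Z(15, -30) = (-3/(2**2) - 1457) + 15*(-30) = (-3/4 - 1457) - 450 = -5831/4 - 450 = -7631/4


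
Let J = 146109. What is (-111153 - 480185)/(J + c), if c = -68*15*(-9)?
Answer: -591338/155289 ≈ -3.8080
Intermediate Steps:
c = 9180 (c = -1020*(-9) = 9180)
(-111153 - 480185)/(J + c) = (-111153 - 480185)/(146109 + 9180) = -591338/155289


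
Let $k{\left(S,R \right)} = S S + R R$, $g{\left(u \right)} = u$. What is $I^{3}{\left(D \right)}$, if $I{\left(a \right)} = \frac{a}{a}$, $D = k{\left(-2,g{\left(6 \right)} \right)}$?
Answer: $1$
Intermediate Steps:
$k{\left(S,R \right)} = R^{2} + S^{2}$ ($k{\left(S,R \right)} = S^{2} + R^{2} = R^{2} + S^{2}$)
$D = 40$ ($D = 6^{2} + \left(-2\right)^{2} = 36 + 4 = 40$)
$I{\left(a \right)} = 1$
$I^{3}{\left(D \right)} = 1^{3} = 1$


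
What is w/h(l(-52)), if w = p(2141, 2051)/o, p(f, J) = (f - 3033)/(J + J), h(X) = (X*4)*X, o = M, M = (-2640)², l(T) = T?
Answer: -223/77305465036800 ≈ -2.8847e-12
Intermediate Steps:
M = 6969600
o = 6969600
h(X) = 4*X² (h(X) = (4*X)*X = 4*X²)
p(f, J) = (-3033 + f)/(2*J) (p(f, J) = (-3033 + f)/((2*J)) = (-3033 + f)*(1/(2*J)) = (-3033 + f)/(2*J))
w = -223/7147324800 (w = ((½)*(-3033 + 2141)/2051)/6969600 = ((½)*(1/2051)*(-892))*(1/6969600) = -446/2051*1/6969600 = -223/7147324800 ≈ -3.1200e-8)
w/h(l(-52)) = -223/(7147324800*(4*(-52)²)) = -223/(7147324800*(4*2704)) = -223/7147324800/10816 = -223/7147324800*1/10816 = -223/77305465036800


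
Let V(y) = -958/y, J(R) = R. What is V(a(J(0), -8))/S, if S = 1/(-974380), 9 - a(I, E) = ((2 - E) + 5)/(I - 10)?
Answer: 1866912080/21 ≈ 8.8901e+7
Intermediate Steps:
a(I, E) = 9 - (7 - E)/(-10 + I) (a(I, E) = 9 - ((2 - E) + 5)/(I - 10) = 9 - (7 - E)/(-10 + I))
S = -1/974380 ≈ -1.0263e-6
V(a(J(0), -8))/S = (-958*(-10 + 0)/(-97 - 8 + 9*0))/(-1/974380) = -958*(-10/(-97 - 8 + 0))*(-974380) = -958/((-⅒*(-105)))*(-974380) = -958/21/2*(-974380) = -958*2/21*(-974380) = -1916/21*(-974380) = 1866912080/21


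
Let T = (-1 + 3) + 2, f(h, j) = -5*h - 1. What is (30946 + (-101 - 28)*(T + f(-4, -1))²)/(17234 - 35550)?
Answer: 37295/18316 ≈ 2.0362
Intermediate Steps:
f(h, j) = -1 - 5*h
T = 4 (T = 2 + 2 = 4)
(30946 + (-101 - 28)*(T + f(-4, -1))²)/(17234 - 35550) = (30946 + (-101 - 28)*(4 + (-1 - 5*(-4)))²)/(17234 - 35550) = (30946 - 129*(4 + (-1 + 20))²)/(-18316) = (30946 - 129*(4 + 19)²)*(-1/18316) = (30946 - 129*23²)*(-1/18316) = (30946 - 129*529)*(-1/18316) = (30946 - 68241)*(-1/18316) = -37295*(-1/18316) = 37295/18316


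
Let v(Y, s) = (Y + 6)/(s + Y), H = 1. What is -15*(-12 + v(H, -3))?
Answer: 465/2 ≈ 232.50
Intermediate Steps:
v(Y, s) = (6 + Y)/(Y + s)
-15*(-12 + v(H, -3)) = -15*(-12 + (6 + 1)/(1 - 3)) = -15*(-12 + 7/(-2)) = -15*(-12 - 1/2*7) = -15*(-12 - 7/2) = -15*(-31/2) = 465/2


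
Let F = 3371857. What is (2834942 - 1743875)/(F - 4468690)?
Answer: -363689/365611 ≈ -0.99474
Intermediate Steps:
(2834942 - 1743875)/(F - 4468690) = (2834942 - 1743875)/(3371857 - 4468690) = 1091067/(-1096833) = 1091067*(-1/1096833) = -363689/365611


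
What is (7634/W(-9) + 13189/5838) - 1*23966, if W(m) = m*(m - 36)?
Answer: -18871687301/788130 ≈ -23945.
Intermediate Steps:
W(m) = m*(-36 + m)
(7634/W(-9) + 13189/5838) - 1*23966 = (7634/((-9*(-36 - 9))) + 13189/5838) - 1*23966 = (7634/((-9*(-45))) + 13189*(1/5838)) - 23966 = (7634/405 + 13189/5838) - 23966 = 16636279/788130 - 23966 = -18871687301/788130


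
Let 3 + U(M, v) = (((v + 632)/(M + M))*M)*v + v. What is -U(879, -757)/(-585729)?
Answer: 10345/130162 ≈ 0.079478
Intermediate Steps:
U(M, v) = -3 + v + v*(316 + v/2) (U(M, v) = -3 + ((((v + 632)/(M + M))*M)*v + v) = -3 + ((((632 + v)/((2*M)))*M)*v + v) = -3 + ((((632 + v)*(1/(2*M)))*M)*v + v) = -3 + ((((632 + v)/(2*M))*M)*v + v) = -3 + ((316 + v/2)*v + v) = -3 + (v*(316 + v/2) + v) = -3 + (v + v*(316 + v/2)) = -3 + v + v*(316 + v/2))
-U(879, -757)/(-585729) = -(-3 + (½)*(-757)² + 317*(-757))/(-585729) = -(-3 + (½)*573049 - 239969)*(-1)/585729 = -(-3 + 573049/2 - 239969)*(-1)/585729 = -93105*(-1)/(2*585729) = -1*(-10345/130162) = 10345/130162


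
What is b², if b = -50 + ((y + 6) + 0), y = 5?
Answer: 1521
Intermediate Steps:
b = -39 (b = -50 + ((5 + 6) + 0) = -50 + (11 + 0) = -50 + 11 = -39)
b² = (-39)² = 1521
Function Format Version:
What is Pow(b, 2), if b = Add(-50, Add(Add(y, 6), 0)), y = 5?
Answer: 1521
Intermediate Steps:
b = -39 (b = Add(-50, Add(Add(5, 6), 0)) = Add(-50, Add(11, 0)) = Add(-50, 11) = -39)
Pow(b, 2) = Pow(-39, 2) = 1521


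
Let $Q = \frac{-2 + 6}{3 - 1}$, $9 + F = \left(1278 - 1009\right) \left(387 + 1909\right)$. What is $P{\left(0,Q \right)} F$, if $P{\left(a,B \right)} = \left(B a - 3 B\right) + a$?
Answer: $-3705690$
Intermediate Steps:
$F = 617615$ ($F = -9 + \left(1278 - 1009\right) \left(387 + 1909\right) = -9 + 269 \cdot 2296 = -9 + 617624 = 617615$)
$Q = 2$ ($Q = \frac{4}{2} = 4 \cdot \frac{1}{2} = 2$)
$P{\left(a,B \right)} = a - 3 B + B a$ ($P{\left(a,B \right)} = \left(- 3 B + B a\right) + a = a - 3 B + B a$)
$P{\left(0,Q \right)} F = \left(0 - 6 + 2 \cdot 0\right) 617615 = \left(0 - 6 + 0\right) 617615 = \left(-6\right) 617615 = -3705690$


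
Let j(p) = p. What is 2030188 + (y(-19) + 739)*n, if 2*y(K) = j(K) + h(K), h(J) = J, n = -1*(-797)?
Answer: 2604028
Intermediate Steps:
n = 797
y(K) = K (y(K) = (K + K)/2 = (2*K)/2 = K)
2030188 + (y(-19) + 739)*n = 2030188 + (-19 + 739)*797 = 2030188 + 720*797 = 2030188 + 573840 = 2604028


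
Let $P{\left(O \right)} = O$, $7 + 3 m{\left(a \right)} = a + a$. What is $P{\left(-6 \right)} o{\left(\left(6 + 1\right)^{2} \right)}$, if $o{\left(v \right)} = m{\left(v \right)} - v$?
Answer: $112$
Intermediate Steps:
$m{\left(a \right)} = - \frac{7}{3} + \frac{2 a}{3}$ ($m{\left(a \right)} = - \frac{7}{3} + \frac{a + a}{3} = - \frac{7}{3} + \frac{2 a}{3}$)
$o{\left(v \right)} = - \frac{7}{3} - \frac{v}{3}$ ($o{\left(v \right)} = \left(- \frac{7}{3} + \frac{2 v}{3}\right) - v = - \frac{7}{3} - \frac{v}{3}$)
$P{\left(-6 \right)} o{\left(\left(6 + 1\right)^{2} \right)} = - 6 \left(- \frac{7}{3} - \frac{\left(6 + 1\right)^{2}}{3}\right) = - 6 \left(- \frac{7}{3} - \frac{7^{2}}{3}\right) = - 6 \left(- \frac{7}{3} - \frac{49}{3}\right) = \left(-6\right) \left(- \frac{56}{3}\right) = 112$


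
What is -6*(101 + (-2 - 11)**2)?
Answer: -1620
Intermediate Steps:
-6*(101 + (-2 - 11)**2) = -6*(101 + (-13)**2) = -6*(101 + 169) = -6*270 = -1620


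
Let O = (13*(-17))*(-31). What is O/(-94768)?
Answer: -6851/94768 ≈ -0.072292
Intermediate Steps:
O = 6851 (O = -221*(-31) = 6851)
O/(-94768) = 6851/(-94768) = 6851*(-1/94768) = -6851/94768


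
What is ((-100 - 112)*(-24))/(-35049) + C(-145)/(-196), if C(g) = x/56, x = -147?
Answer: -49265/373856 ≈ -0.13178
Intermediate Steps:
C(g) = -21/8 (C(g) = -147/56 = -147*1/56 = -21/8)
((-100 - 112)*(-24))/(-35049) + C(-145)/(-196) = ((-100 - 112)*(-24))/(-35049) - 21/8/(-196) = -212*(-24)*(-1/35049) - 21/8*(-1/196) = 5088*(-1/35049) + 3/224 = -1696/11683 + 3/224 = -49265/373856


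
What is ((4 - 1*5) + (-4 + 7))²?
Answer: 4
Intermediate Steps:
((4 - 1*5) + (-4 + 7))² = ((4 - 5) + 3)² = (-1 + 3)² = 2² = 4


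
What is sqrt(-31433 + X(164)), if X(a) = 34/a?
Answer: I*sqrt(211354098)/82 ≈ 177.29*I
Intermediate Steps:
sqrt(-31433 + X(164)) = sqrt(-31433 + 34/164) = sqrt(-31433 + 34*(1/164)) = sqrt(-31433 + 17/82) = sqrt(-2577489/82) = I*sqrt(211354098)/82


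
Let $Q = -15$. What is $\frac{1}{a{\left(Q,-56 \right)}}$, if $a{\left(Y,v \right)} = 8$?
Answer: $\frac{1}{8} \approx 0.125$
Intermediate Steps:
$\frac{1}{a{\left(Q,-56 \right)}} = \frac{1}{8}$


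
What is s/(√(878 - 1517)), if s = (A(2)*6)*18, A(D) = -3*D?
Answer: 216*I*√71/71 ≈ 25.634*I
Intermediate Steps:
s = -648 (s = (-3*2*6)*18 = -6*6*18 = -36*18 = -648)
s/(√(878 - 1517)) = -648/√(878 - 1517) = -648*(-I*√71/213) = -(-216)*I*√71/71 = 216*I*√71/71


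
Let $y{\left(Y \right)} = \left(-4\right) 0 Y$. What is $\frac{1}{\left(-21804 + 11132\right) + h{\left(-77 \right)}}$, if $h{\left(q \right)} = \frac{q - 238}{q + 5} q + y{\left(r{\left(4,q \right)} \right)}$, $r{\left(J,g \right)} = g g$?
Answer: $- \frac{8}{88071} \approx -9.0836 \cdot 10^{-5}$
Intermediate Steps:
$r{\left(J,g \right)} = g^{2}$
$y{\left(Y \right)} = 0$ ($y{\left(Y \right)} = 0 Y = 0$)
$h{\left(q \right)} = \frac{q \left(-238 + q\right)}{5 + q}$ ($h{\left(q \right)} = \frac{q - 238}{q + 5} q + 0 = \frac{-238 + q}{5 + q} q + 0 = \frac{q \left(-238 + q\right)}{5 + q} + 0 = \frac{q \left(-238 + q\right)}{5 + q}$)
$\frac{1}{\left(-21804 + 11132\right) + h{\left(-77 \right)}} = \frac{1}{\left(-21804 + 11132\right) - \frac{77 \left(-238 - 77\right)}{5 - 77}} = \frac{1}{-10672 - 77 \frac{1}{-72} \left(-315\right)} = \frac{1}{-10672 - \left(- \frac{77}{72}\right) \left(-315\right)} = \frac{1}{-10672 - \frac{2695}{8}} = \frac{1}{- \frac{88071}{8}} = - \frac{8}{88071}$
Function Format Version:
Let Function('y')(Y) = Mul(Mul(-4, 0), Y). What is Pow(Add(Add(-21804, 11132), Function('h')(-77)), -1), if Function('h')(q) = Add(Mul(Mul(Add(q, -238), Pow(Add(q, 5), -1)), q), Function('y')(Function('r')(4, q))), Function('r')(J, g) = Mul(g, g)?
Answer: Rational(-8, 88071) ≈ -9.0836e-5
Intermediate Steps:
Function('r')(J, g) = Pow(g, 2)
Function('y')(Y) = 0 (Function('y')(Y) = Mul(0, Y) = 0)
Function('h')(q) = Mul(q, Pow(Add(5, q), -1), Add(-238, q)) (Function('h')(q) = Add(Mul(Mul(Add(q, -238), Pow(Add(q, 5), -1)), q), 0) = Add(Mul(Mul(Add(-238, q), Pow(Add(5, q), -1)), q), 0) = Add(Mul(Mul(Pow(Add(5, q), -1), Add(-238, q)), q), 0) = Add(Mul(q, Pow(Add(5, q), -1), Add(-238, q)), 0) = Mul(q, Pow(Add(5, q), -1), Add(-238, q)))
Pow(Add(Add(-21804, 11132), Function('h')(-77)), -1) = Pow(Add(Add(-21804, 11132), Mul(-77, Pow(Add(5, -77), -1), Add(-238, -77))), -1) = Pow(Add(-10672, Mul(-77, Pow(-72, -1), -315)), -1) = Pow(Add(-10672, Mul(-77, Rational(-1, 72), -315)), -1) = Pow(Add(-10672, Rational(-2695, 8)), -1) = Pow(Rational(-88071, 8), -1) = Rational(-8, 88071)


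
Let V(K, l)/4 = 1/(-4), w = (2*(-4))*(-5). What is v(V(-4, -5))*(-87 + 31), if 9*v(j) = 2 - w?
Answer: 2128/9 ≈ 236.44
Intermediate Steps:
w = 40 (w = -8*(-5) = 40)
V(K, l) = -1 (V(K, l) = 4/(-4) = 4*(-¼) = -1)
v(j) = -38/9 (v(j) = (2 - 1*40)/9 = (2 - 40)/9 = (⅑)*(-38) = -38/9)
v(V(-4, -5))*(-87 + 31) = -38*(-87 + 31)/9 = -38/9*(-56) = 2128/9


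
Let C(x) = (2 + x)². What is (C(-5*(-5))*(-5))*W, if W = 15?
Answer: -54675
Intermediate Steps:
(C(-5*(-5))*(-5))*W = ((2 - 5*(-5))²*(-5))*15 = ((2 + 25)²*(-5))*15 = (27²*(-5))*15 = (729*(-5))*15 = -3645*15 = -54675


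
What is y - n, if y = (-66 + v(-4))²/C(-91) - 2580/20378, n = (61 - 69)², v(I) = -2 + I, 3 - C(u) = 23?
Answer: -16471874/50945 ≈ -323.33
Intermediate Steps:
C(u) = -20 (C(u) = 3 - 1*23 = 3 - 23 = -20)
n = 64 (n = (-8)² = 64)
y = -13211394/50945 (y = (-66 + (-2 - 4))²/(-20) - 2580/20378 = (-66 - 6)²*(-1/20) - 2580*1/20378 = (-72)²*(-1/20) - 1290/10189 = 5184*(-1/20) - 1290/10189 = -1296/5 - 1290/10189 = -13211394/50945 ≈ -259.33)
y - n = -13211394/50945 - 1*64 = -13211394/50945 - 64 = -16471874/50945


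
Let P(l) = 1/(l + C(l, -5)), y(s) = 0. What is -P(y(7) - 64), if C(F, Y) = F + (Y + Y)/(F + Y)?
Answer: 69/8822 ≈ 0.0078214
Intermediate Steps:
C(F, Y) = F + 2*Y/(F + Y) (C(F, Y) = F + (2*Y)/(F + Y) = F + 2*Y/(F + Y))
P(l) = 1/(l + (-10 + l² - 5*l)/(-5 + l)) (P(l) = 1/(l + (l² + 2*(-5) + l*(-5))/(l - 5)) = 1/(l + (l² - 10 - 5*l)/(-5 + l)) = 1/(l + (-10 + l² - 5*l)/(-5 + l)))
-P(y(7) - 64) = -(-5 + (0 - 64))/(2*(-5 + (0 - 64)² - 5*(0 - 64))) = -(-5 - 64)/(2*(-5 + (-64)² - 5*(-64))) = -(-69)/(2*(-5 + 4096 + 320)) = -(-69)/(2*4411) = -1*(-69/8822) = 69/8822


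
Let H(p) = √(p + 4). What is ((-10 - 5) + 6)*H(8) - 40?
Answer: -40 - 18*√3 ≈ -71.177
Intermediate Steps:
H(p) = √(4 + p)
((-10 - 5) + 6)*H(8) - 40 = ((-10 - 5) + 6)*√(4 + 8) - 40 = (-15 + 6)*√12 - 40 = -18*√3 - 40 = -40 - 18*√3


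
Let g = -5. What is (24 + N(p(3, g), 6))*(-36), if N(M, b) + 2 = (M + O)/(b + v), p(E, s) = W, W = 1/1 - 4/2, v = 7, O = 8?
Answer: -10548/13 ≈ -811.38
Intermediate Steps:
W = -1 (W = 1*1 - 4*1/2 = 1 - 2 = -1)
p(E, s) = -1
N(M, b) = -2 + (8 + M)/(7 + b) (N(M, b) = -2 + (M + 8)/(b + 7) = -2 + (8 + M)/(7 + b))
(24 + N(p(3, g), 6))*(-36) = (24 + (-6 - 1 - 2*6)/(7 + 6))*(-36) = (24 + (-6 - 1 - 12)/13)*(-36) = (24 + (1/13)*(-19))*(-36) = (24 - 19/13)*(-36) = (293/13)*(-36) = -10548/13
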